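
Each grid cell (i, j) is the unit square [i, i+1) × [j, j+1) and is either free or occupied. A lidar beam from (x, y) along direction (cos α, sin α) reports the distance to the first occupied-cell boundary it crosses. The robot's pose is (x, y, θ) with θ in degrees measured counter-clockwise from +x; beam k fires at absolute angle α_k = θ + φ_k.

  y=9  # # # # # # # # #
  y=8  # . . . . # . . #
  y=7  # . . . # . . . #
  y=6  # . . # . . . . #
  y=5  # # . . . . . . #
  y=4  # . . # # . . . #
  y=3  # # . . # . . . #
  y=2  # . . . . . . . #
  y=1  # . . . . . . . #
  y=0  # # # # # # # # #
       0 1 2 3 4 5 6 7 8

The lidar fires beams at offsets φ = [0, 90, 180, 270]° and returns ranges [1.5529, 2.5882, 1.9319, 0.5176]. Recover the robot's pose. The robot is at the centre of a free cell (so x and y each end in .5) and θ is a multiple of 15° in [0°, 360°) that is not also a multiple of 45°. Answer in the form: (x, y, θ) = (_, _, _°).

Candidates: 48 free-cell centres × 16 headings = 768 poses. Raycast each; keep the one whose scan matches to 4 dp.
  (7.5, 5.5, 105°): beam 1 = 3.6235 ≠ 1.5529 ✗
  (2.5, 4.5, 15°): beam 1 = 0.5176 ≠ 1.5529 ✗
  (5.5, 6.5, 255°): beam 1 = 1.9319 ≠ 1.5529 ✗
  (3.5, 8.5, 195°): beam 1 = 2.5882 ≠ 1.5529 ✗
  …
  (2.5, 8.5, 165°): r_1=1.5529, r_2=2.5882, r_3=1.9319, r_4=0.5176 — all match ✓
No second candidate reproduces the full scan.

(x, y, θ) = (2.5, 8.5, 165°)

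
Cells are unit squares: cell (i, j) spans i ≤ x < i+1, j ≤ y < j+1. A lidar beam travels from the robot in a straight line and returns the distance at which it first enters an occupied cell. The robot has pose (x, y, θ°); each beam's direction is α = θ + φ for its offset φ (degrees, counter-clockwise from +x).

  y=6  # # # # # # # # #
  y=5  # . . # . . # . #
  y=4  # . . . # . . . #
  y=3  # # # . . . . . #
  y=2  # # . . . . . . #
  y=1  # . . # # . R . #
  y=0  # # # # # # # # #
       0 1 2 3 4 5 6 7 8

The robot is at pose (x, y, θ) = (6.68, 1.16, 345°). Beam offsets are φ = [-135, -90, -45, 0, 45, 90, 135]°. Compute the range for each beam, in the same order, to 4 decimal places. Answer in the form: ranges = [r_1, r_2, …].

ranges = [0.3200, 0.1656, 0.1848, 0.6182, 1.5242, 5.0107, 3.3600]

beam 1: φ=-135°, α=210°
  dir = (cos 210°, sin 210°) = (-0.8660, -0.5000); from cell (6,1)
  next x-line at t=0.7852, next y-line at t=0.3200; Δt_x=1.1547, Δt_y=2.0000
    y: enter (6,0) at t=0.3200 ← occupied
  → r_1 = 0.3200
beam 2: φ=-90°, α=255°
  dir = (cos 255°, sin 255°) = (-0.2588, -0.9659); from cell (6,1)
  next x-line at t=2.6273, next y-line at t=0.1656; Δt_x=3.8637, Δt_y=1.0353
    y: enter (6,0) at t=0.1656 ← occupied
  → r_2 = 0.1656
beam 3: φ=-45°, α=300°
  dir = (cos 300°, sin 300°) = (0.5000, -0.8660); from cell (6,1)
  next x-line at t=0.6400, next y-line at t=0.1848; Δt_x=2.0000, Δt_y=1.1547
    y: enter (6,0) at t=0.1848 ← occupied
  → r_3 = 0.1848
beam 4: φ=0°, α=345°
  dir = (cos 345°, sin 345°) = (0.9659, -0.2588); from cell (6,1)
  next x-line at t=0.3313, next y-line at t=0.6182; Δt_x=1.0353, Δt_y=3.8637
    x: enter (7,1) at t=0.3313
    y: enter (7,0) at t=0.6182 ← occupied
  → r_4 = 0.6182
beam 5: φ=45°, α=30°
  dir = (cos 30°, sin 30°) = (0.8660, 0.5000); from cell (6,1)
  next x-line at t=0.3695, next y-line at t=1.6800; Δt_x=1.1547, Δt_y=2.0000
    x: enter (7,1) at t=0.3695
    x: enter (8,1) at t=1.5242 ← occupied
  → r_5 = 1.5242
beam 6: φ=90°, α=75°
  dir = (cos 75°, sin 75°) = (0.2588, 0.9659); from cell (6,1)
  next x-line at t=1.2364, next y-line at t=0.8696; Δt_x=3.8637, Δt_y=1.0353
    y: enter (6,2) at t=0.8696
    x: enter (7,2) at t=1.2364
    y: enter (7,3) at t=1.9049
    y: enter (7,4) at t=2.9402
    y: enter (7,5) at t=3.9755
    y: enter (7,6) at t=5.0107 ← occupied
  → r_6 = 5.0107
beam 7: φ=135°, α=120°
  dir = (cos 120°, sin 120°) = (-0.5000, 0.8660); from cell (6,1)
  next x-line at t=1.3600, next y-line at t=0.9699; Δt_x=2.0000, Δt_y=1.1547
    y: enter (6,2) at t=0.9699
    x: enter (5,2) at t=1.3600
    y: enter (5,3) at t=2.1246
    y: enter (5,4) at t=3.2793
    x: enter (4,4) at t=3.3600 ← occupied
  → r_7 = 3.3600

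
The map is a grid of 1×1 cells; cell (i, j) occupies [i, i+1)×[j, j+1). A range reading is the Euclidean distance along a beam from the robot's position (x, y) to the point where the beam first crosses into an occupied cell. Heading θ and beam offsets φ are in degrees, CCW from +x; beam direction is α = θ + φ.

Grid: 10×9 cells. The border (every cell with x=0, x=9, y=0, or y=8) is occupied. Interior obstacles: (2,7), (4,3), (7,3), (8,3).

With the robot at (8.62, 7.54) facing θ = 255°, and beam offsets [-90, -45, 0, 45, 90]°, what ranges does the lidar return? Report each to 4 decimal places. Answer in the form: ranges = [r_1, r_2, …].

beam 1: φ=-90°, α=165°
  cosα=-0.9659 sinα=0.2588 | (8,7) | tMaxX 0.6419 tMaxY 1.7773 | tΔX 1.0353 tΔY 3.8637
    t=0.6419 [x] (7,7)
    t=1.6771 [x] (6,7)
    t=1.7773 [y] (6,8) — stop
  → r_1 = 1.7773
beam 2: φ=-45°, α=210°
  cosα=-0.8660 sinα=-0.5000 | (8,7) | tMaxX 0.7159 tMaxY 1.0800 | tΔX 1.1547 tΔY 2.0000
    t=0.7159 [x] (7,7)
    t=1.0800 [y] (7,6)
    t=1.8706 [x] (6,6)
    t=3.0253 [x] (5,6)
    t=3.0800 [y] (5,5)
    t=4.1800 [x] (4,5)
    t=5.0800 [y] (4,4)
    t=5.3347 [x] (3,4)
    t=6.4894 [x] (2,4)
    t=7.0800 [y] (2,3)
    t=7.6441 [x] (1,3)
    t=8.7988 [x] (0,3) — stop
  → r_2 = 8.7988
beam 3: φ=0°, α=255°
  cosα=-0.2588 sinα=-0.9659 | (8,7) | tMaxX 2.3955 tMaxY 0.5590 | tΔX 3.8637 tΔY 1.0353
    t=0.5590 [y] (8,6)
    t=1.5943 [y] (8,5)
    t=2.3955 [x] (7,5)
    t=2.6296 [y] (7,4)
    t=3.6649 [y] (7,3) — stop
  → r_3 = 3.6649
beam 4: φ=45°, α=300°
  cosα=0.5000 sinα=-0.8660 | (8,7) | tMaxX 0.7600 tMaxY 0.6235 | tΔX 2.0000 tΔY 1.1547
    t=0.6235 [y] (8,6)
    t=0.7600 [x] (9,6) — stop
  → r_4 = 0.7600
beam 5: φ=90°, α=345°
  cosα=0.9659 sinα=-0.2588 | (8,7) | tMaxX 0.3934 tMaxY 2.0864 | tΔX 1.0353 tΔY 3.8637
    t=0.3934 [x] (9,7) — stop
  → r_5 = 0.3934

ranges = [1.7773, 8.7988, 3.6649, 0.7600, 0.3934]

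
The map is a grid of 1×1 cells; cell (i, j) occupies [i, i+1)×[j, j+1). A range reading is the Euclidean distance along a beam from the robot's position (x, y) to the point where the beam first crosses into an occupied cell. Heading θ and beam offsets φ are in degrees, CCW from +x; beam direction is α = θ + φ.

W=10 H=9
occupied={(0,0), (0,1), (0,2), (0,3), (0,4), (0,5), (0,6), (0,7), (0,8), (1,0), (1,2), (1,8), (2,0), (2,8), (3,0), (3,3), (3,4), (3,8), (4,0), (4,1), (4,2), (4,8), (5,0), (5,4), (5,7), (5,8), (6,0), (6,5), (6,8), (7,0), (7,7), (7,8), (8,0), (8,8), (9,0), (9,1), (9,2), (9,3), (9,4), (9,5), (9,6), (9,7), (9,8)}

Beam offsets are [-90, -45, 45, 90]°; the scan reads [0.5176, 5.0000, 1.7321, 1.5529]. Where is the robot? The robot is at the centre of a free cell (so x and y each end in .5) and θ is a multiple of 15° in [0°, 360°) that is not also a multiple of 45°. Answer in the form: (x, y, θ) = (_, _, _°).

Enumerate (i+0.5, j+0.5, θ) over the 47 free cells and 16 admissible headings. For each, cast all 4 beams and compare to the given ranges.
  (4.5, 3.5, 255°): beam 2 = 0.5774 ≠ 5.0000 ✗
  (7.5, 1.5, 300°): beam 1 = 1.0000 ≠ 0.5176 ✗
  (6.5, 7.5, 120°): beam 1 = 0.5774 ≠ 0.5176 ✗
  (1.5, 4.5, 15°): beam 1 = 1.5529 ≠ 0.5176 ✗
  …
  (7.5, 5.5, 285°): r_1=0.5176, r_2=5.0000, r_3=1.7321, r_4=1.5529 — all match ✓
No second candidate reproduces the full scan.

(x, y, θ) = (7.5, 5.5, 285°)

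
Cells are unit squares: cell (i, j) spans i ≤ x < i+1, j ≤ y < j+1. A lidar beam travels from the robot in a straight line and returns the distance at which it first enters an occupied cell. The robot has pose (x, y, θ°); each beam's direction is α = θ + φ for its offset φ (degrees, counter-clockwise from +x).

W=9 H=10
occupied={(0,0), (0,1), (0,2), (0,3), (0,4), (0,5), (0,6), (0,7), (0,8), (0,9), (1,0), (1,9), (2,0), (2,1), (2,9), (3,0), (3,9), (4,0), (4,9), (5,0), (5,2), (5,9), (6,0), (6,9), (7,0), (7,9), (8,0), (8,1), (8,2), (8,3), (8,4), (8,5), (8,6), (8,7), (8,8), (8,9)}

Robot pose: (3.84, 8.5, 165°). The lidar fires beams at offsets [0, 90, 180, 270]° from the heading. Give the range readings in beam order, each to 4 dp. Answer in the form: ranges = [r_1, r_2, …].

ranges = [1.9319, 6.7293, 4.3067, 0.5176]

beam 1: φ=0°, α=165°
  direction (-0.9659, 0.2588); cell (3,8); t to first gridline: x 0.8696, y 1.9319 (then +1.0353 / +3.8637)
    (2,8) via x @ 0.8696
    (1,8) via x @ 1.9049
    (1,9) via y @ 1.9319  # hit
  → r_1 = 1.9319
beam 2: φ=90°, α=255°
  direction (-0.2588, -0.9659); cell (3,8); t to first gridline: x 3.2455, y 0.5176 (then +3.8637 / +1.0353)
    (3,7) via y @ 0.5176
    (3,6) via y @ 1.5529
    (3,5) via y @ 2.5882
    (2,5) via x @ 3.2455
    (2,4) via y @ 3.6235
    (2,3) via y @ 4.6587
    (2,2) via y @ 5.6940
    (2,1) via y @ 6.7293  # hit
  → r_2 = 6.7293
beam 3: φ=180°, α=345°
  direction (0.9659, -0.2588); cell (3,8); t to first gridline: x 0.1656, y 1.9319 (then +1.0353 / +3.8637)
    (4,8) via x @ 0.1656
    (5,8) via x @ 1.2009
    (5,7) via y @ 1.9319
    (6,7) via x @ 2.2362
    (7,7) via x @ 3.2715
    (8,7) via x @ 4.3067  # hit
  → r_3 = 4.3067
beam 4: φ=270°, α=75°
  direction (0.2588, 0.9659); cell (3,8); t to first gridline: x 0.6182, y 0.5176 (then +3.8637 / +1.0353)
    (3,9) via y @ 0.5176  # hit
  → r_4 = 0.5176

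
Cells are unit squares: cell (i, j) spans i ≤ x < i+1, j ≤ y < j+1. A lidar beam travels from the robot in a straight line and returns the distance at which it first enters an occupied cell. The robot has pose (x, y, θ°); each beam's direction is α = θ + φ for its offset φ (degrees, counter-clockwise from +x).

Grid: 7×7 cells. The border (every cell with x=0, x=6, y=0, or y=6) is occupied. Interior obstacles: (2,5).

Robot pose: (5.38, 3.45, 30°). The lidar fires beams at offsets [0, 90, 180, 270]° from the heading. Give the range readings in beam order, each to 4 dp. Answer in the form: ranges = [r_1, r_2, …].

ranges = [0.7159, 2.9445, 4.9000, 1.2400]

beam 1: φ=0°, α=30°
  d=(0.8660,0.5000)  start (5,3)  tX=0.7159 tY=1.1000  stride 1/|dx|=1.1547 1/|dy|=2.0000
    cross x-line → (6,3), t=0.7159 (wall)
  → r_1 = 0.7159
beam 2: φ=90°, α=120°
  d=(-0.5000,0.8660)  start (5,3)  tX=0.7600 tY=0.6351  stride 1/|dx|=2.0000 1/|dy|=1.1547
    cross y-line → (5,4), t=0.6351
    cross x-line → (4,4), t=0.7600
    cross y-line → (4,5), t=1.7898
    cross x-line → (3,5), t=2.7600
    cross y-line → (3,6), t=2.9445 (wall)
  → r_2 = 2.9445
beam 3: φ=180°, α=210°
  d=(-0.8660,-0.5000)  start (5,3)  tX=0.4388 tY=0.9000  stride 1/|dx|=1.1547 1/|dy|=2.0000
    cross x-line → (4,3), t=0.4388
    cross y-line → (4,2), t=0.9000
    cross x-line → (3,2), t=1.5935
    cross x-line → (2,2), t=2.7482
    cross y-line → (2,1), t=2.9000
    cross x-line → (1,1), t=3.9029
    cross y-line → (1,0), t=4.9000 (wall)
  → r_3 = 4.9000
beam 4: φ=270°, α=300°
  d=(0.5000,-0.8660)  start (5,3)  tX=1.2400 tY=0.5196  stride 1/|dx|=2.0000 1/|dy|=1.1547
    cross y-line → (5,2), t=0.5196
    cross x-line → (6,2), t=1.2400 (wall)
  → r_4 = 1.2400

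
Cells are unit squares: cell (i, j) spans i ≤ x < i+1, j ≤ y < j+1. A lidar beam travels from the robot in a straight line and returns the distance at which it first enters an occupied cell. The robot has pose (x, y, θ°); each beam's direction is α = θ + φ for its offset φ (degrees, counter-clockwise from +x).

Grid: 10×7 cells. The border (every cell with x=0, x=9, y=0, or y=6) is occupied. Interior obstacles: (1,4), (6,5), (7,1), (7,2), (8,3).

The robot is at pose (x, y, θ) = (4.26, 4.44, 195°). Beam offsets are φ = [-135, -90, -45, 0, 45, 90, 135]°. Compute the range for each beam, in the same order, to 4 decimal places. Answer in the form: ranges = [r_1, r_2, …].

beam 1: φ=-135°, α=60°
  direction (0.5000, 0.8660); cell (4,4); t to first gridline: x 1.4800, y 0.6466 (then +2.0000 / +1.1547)
    (4,5) via y @ 0.6466
    (5,5) via x @ 1.4800
    (5,6) via y @ 1.8013  # hit
  → r_1 = 1.8013
beam 2: φ=-90°, α=105°
  direction (-0.2588, 0.9659); cell (4,4); t to first gridline: x 1.0046, y 0.5798 (then +3.8637 / +1.0353)
    (4,5) via y @ 0.5798
    (3,5) via x @ 1.0046
    (3,6) via y @ 1.6150  # hit
  → r_2 = 1.6150
beam 3: φ=-45°, α=150°
  direction (-0.8660, 0.5000); cell (4,4); t to first gridline: x 0.3002, y 1.1200 (then +1.1547 / +2.0000)
    (3,4) via x @ 0.3002
    (3,5) via y @ 1.1200
    (2,5) via x @ 1.4549
    (1,5) via x @ 2.6096
    (1,6) via y @ 3.1200  # hit
  → r_3 = 3.1200
beam 4: φ=0°, α=195°
  direction (-0.9659, -0.2588); cell (4,4); t to first gridline: x 0.2692, y 1.7000 (then +1.0353 / +3.8637)
    (3,4) via x @ 0.2692
    (2,4) via x @ 1.3044
    (2,3) via y @ 1.7000
    (1,3) via x @ 2.3397
    (0,3) via x @ 3.3750  # hit
  → r_4 = 3.3750
beam 5: φ=45°, α=240°
  direction (-0.5000, -0.8660); cell (4,4); t to first gridline: x 0.5200, y 0.5081 (then +2.0000 / +1.1547)
    (4,3) via y @ 0.5081
    (3,3) via x @ 0.5200
    (3,2) via y @ 1.6628
    (2,2) via x @ 2.5200
    (2,1) via y @ 2.8175
    (2,0) via y @ 3.9722  # hit
  → r_5 = 3.9722
beam 6: φ=90°, α=285°
  direction (0.2588, -0.9659); cell (4,4); t to first gridline: x 2.8591, y 0.4555 (then +3.8637 / +1.0353)
    (4,3) via y @ 0.4555
    (4,2) via y @ 1.4908
    (4,1) via y @ 2.5261
    (5,1) via x @ 2.8591
    (5,0) via y @ 3.5614  # hit
  → r_6 = 3.5614
beam 7: φ=135°, α=330°
  direction (0.8660, -0.5000); cell (4,4); t to first gridline: x 0.8545, y 0.8800 (then +1.1547 / +2.0000)
    (5,4) via x @ 0.8545
    (5,3) via y @ 0.8800
    (6,3) via x @ 2.0092
    (6,2) via y @ 2.8800
    (7,2) via x @ 3.1639  # hit
  → r_7 = 3.1639

ranges = [1.8013, 1.6150, 3.1200, 3.3750, 3.9722, 3.5614, 3.1639]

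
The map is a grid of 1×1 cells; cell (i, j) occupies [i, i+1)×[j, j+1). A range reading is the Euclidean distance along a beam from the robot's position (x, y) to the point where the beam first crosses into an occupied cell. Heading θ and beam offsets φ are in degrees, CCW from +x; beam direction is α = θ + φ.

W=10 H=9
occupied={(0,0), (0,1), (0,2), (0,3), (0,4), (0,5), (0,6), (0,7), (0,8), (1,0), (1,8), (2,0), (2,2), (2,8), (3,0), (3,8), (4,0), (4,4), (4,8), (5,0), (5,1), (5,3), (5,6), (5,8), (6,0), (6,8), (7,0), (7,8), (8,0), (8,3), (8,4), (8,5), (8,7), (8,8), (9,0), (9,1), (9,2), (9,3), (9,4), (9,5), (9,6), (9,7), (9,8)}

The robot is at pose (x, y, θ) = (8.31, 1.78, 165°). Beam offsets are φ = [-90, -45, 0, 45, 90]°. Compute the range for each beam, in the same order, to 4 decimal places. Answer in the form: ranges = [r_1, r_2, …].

ranges = [1.2630, 4.8728, 7.5679, 1.5600, 0.8075]

beam 1: φ=-90°, α=75°
  dir = (cos 75°, sin 75°) = (0.2588, 0.9659); from cell (8,1)
  next x-line at t=2.6660, next y-line at t=0.2278; Δt_x=3.8637, Δt_y=1.0353
    y: enter (8,2) at t=0.2278
    y: enter (8,3) at t=1.2630 ← occupied
  → r_1 = 1.2630
beam 2: φ=-45°, α=120°
  dir = (cos 120°, sin 120°) = (-0.5000, 0.8660); from cell (8,1)
  next x-line at t=0.6200, next y-line at t=0.2540; Δt_x=2.0000, Δt_y=1.1547
    y: enter (8,2) at t=0.2540
    x: enter (7,2) at t=0.6200
    y: enter (7,3) at t=1.4087
    y: enter (7,4) at t=2.5634
    x: enter (6,4) at t=2.6200
    y: enter (6,5) at t=3.7181
    x: enter (5,5) at t=4.6200
    y: enter (5,6) at t=4.8728 ← occupied
  → r_2 = 4.8728
beam 3: φ=0°, α=165°
  dir = (cos 165°, sin 165°) = (-0.9659, 0.2588); from cell (8,1)
  next x-line at t=0.3209, next y-line at t=0.8500; Δt_x=1.0353, Δt_y=3.8637
    x: enter (7,1) at t=0.3209
    y: enter (7,2) at t=0.8500
    x: enter (6,2) at t=1.3562
    x: enter (5,2) at t=2.3915
    x: enter (4,2) at t=3.4268
    x: enter (3,2) at t=4.4620
    y: enter (3,3) at t=4.7137
    x: enter (2,3) at t=5.4973
    x: enter (1,3) at t=6.5326
    x: enter (0,3) at t=7.5679 ← occupied
  → r_3 = 7.5679
beam 4: φ=45°, α=210°
  dir = (cos 210°, sin 210°) = (-0.8660, -0.5000); from cell (8,1)
  next x-line at t=0.3580, next y-line at t=1.5600; Δt_x=1.1547, Δt_y=2.0000
    x: enter (7,1) at t=0.3580
    x: enter (6,1) at t=1.5127
    y: enter (6,0) at t=1.5600 ← occupied
  → r_4 = 1.5600
beam 5: φ=90°, α=255°
  dir = (cos 255°, sin 255°) = (-0.2588, -0.9659); from cell (8,1)
  next x-line at t=1.1977, next y-line at t=0.8075; Δt_x=3.8637, Δt_y=1.0353
    y: enter (8,0) at t=0.8075 ← occupied
  → r_5 = 0.8075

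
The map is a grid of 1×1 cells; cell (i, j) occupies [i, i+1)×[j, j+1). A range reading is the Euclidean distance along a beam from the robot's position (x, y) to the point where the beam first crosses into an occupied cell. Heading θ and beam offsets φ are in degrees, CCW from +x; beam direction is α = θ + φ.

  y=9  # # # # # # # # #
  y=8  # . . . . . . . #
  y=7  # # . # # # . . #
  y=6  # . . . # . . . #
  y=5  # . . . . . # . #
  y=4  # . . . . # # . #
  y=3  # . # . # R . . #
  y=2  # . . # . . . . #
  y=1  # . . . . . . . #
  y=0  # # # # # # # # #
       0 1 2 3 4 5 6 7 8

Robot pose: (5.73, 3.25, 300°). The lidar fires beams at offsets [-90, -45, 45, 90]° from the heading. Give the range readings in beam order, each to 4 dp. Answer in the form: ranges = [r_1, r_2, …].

ranges = [1.9976, 2.3294, 2.3501, 2.6212]

beam 1: φ=-90°, α=210°
  cosα=-0.8660 sinα=-0.5000 | (5,3) | tMaxX 0.8429 tMaxY 0.5000 | tΔX 1.1547 tΔY 2.0000
    t=0.5000 [y] (5,2)
    t=0.8429 [x] (4,2)
    t=1.9976 [x] (3,2) — stop
  → r_1 = 1.9976
beam 2: φ=-45°, α=255°
  cosα=-0.2588 sinα=-0.9659 | (5,3) | tMaxX 2.8205 tMaxY 0.2588 | tΔX 3.8637 tΔY 1.0353
    t=0.2588 [y] (5,2)
    t=1.2941 [y] (5,1)
    t=2.3294 [y] (5,0) — stop
  → r_2 = 2.3294
beam 3: φ=45°, α=345°
  cosα=0.9659 sinα=-0.2588 | (5,3) | tMaxX 0.2795 tMaxY 0.9659 | tΔX 1.0353 tΔY 3.8637
    t=0.2795 [x] (6,3)
    t=0.9659 [y] (6,2)
    t=1.3148 [x] (7,2)
    t=2.3501 [x] (8,2) — stop
  → r_3 = 2.3501
beam 4: φ=90°, α=30°
  cosα=0.8660 sinα=0.5000 | (5,3) | tMaxX 0.3118 tMaxY 1.5000 | tΔX 1.1547 tΔY 2.0000
    t=0.3118 [x] (6,3)
    t=1.4665 [x] (7,3)
    t=1.5000 [y] (7,4)
    t=2.6212 [x] (8,4) — stop
  → r_4 = 2.6212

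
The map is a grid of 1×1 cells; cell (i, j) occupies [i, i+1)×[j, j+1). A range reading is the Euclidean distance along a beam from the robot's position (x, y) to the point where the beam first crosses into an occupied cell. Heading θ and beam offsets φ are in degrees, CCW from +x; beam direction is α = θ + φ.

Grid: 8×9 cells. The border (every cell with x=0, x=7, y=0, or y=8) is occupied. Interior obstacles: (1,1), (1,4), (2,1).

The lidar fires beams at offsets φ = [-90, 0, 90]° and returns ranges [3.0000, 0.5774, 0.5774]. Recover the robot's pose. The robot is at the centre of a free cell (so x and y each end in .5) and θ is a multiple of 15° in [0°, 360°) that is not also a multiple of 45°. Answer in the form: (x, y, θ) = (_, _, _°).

(x, y, θ) = (3.5, 1.5, 210°)

Candidates: 39 free-cell centres × 16 headings = 624 poses. Raycast each; keep the one whose scan matches to 4 dp.
  (4.5, 3.5, 165°): beam 1 = 4.6587 ≠ 3.0000 ✗
  (5.5, 3.5, 285°): beam 1 = 4.6587 ≠ 3.0000 ✗
  (3.5, 3.5, 30°): beam 1 = 2.8868 ≠ 3.0000 ✗
  (4.5, 4.5, 300°): beam 1 = 4.0415 ≠ 3.0000 ✗
  …
  (3.5, 1.5, 210°): r_1=3.0000, r_2=0.5774, r_3=0.5774 — all match ✓
No second candidate reproduces the full scan.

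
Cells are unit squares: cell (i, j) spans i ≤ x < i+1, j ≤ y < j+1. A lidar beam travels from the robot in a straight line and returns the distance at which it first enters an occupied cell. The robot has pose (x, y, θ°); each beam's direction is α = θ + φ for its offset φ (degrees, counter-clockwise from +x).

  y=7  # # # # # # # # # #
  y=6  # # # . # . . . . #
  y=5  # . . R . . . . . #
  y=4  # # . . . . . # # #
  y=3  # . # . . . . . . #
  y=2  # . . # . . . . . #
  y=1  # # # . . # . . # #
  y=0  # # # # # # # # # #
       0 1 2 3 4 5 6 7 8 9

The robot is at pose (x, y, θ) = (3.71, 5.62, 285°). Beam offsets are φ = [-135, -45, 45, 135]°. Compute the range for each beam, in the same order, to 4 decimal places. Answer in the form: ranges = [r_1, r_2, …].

beam 1: φ=-135°, α=150°
  d=(-0.8660,0.5000)  start (3,5)  tX=0.8198 tY=0.7600  stride 1/|dx|=1.1547 1/|dy|=2.0000
    cross y-line → (3,6), t=0.7600
    cross x-line → (2,6), t=0.8198 (wall)
  → r_1 = 0.8198
beam 2: φ=-45°, α=240°
  d=(-0.5000,-0.8660)  start (3,5)  tX=1.4200 tY=0.7159  stride 1/|dx|=2.0000 1/|dy|=1.1547
    cross y-line → (3,4), t=0.7159
    cross x-line → (2,4), t=1.4200
    cross y-line → (2,3), t=1.8706 (wall)
  → r_2 = 1.8706
beam 3: φ=45°, α=330°
  d=(0.8660,-0.5000)  start (3,5)  tX=0.3349 tY=1.2400  stride 1/|dx|=1.1547 1/|dy|=2.0000
    cross x-line → (4,5), t=0.3349
    cross y-line → (4,4), t=1.2400
    cross x-line → (5,4), t=1.4896
    cross x-line → (6,4), t=2.6443
    cross y-line → (6,3), t=3.2400
    cross x-line → (7,3), t=3.7990
    cross x-line → (8,3), t=4.9537
    cross y-line → (8,2), t=5.2400
    cross x-line → (9,2), t=6.1084 (wall)
  → r_3 = 6.1084
beam 4: φ=135°, α=60°
  d=(0.5000,0.8660)  start (3,5)  tX=0.5800 tY=0.4388  stride 1/|dx|=2.0000 1/|dy|=1.1547
    cross y-line → (3,6), t=0.4388
    cross x-line → (4,6), t=0.5800 (wall)
  → r_4 = 0.5800

ranges = [0.8198, 1.8706, 6.1084, 0.5800]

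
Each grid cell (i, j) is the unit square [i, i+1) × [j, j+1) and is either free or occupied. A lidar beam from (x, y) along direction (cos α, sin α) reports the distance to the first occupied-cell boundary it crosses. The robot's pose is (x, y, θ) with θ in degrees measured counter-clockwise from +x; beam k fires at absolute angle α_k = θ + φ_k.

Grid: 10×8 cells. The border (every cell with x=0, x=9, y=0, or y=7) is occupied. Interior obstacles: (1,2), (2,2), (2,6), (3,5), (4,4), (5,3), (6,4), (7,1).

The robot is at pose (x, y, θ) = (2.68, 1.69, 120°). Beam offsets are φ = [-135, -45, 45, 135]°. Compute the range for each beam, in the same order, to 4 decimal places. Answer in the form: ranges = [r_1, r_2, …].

beam 1: φ=-135°, α=345°
  d=(0.9659,-0.2588)  start (2,1)  tX=0.3313 tY=2.6660  stride 1/|dx|=1.0353 1/|dy|=3.8637
    cross x-line → (3,1), t=0.3313
    cross x-line → (4,1), t=1.3666
    cross x-line → (5,1), t=2.4018
    cross y-line → (5,0), t=2.6660 (wall)
  → r_1 = 2.6660
beam 2: φ=-45°, α=75°
  d=(0.2588,0.9659)  start (2,1)  tX=1.2364 tY=0.3209  stride 1/|dx|=3.8637 1/|dy|=1.0353
    cross y-line → (2,2), t=0.3209 (wall)
  → r_2 = 0.3209
beam 3: φ=45°, α=165°
  d=(-0.9659,0.2588)  start (2,1)  tX=0.7040 tY=1.1977  stride 1/|dx|=1.0353 1/|dy|=3.8637
    cross x-line → (1,1), t=0.7040
    cross y-line → (1,2), t=1.1977 (wall)
  → r_3 = 1.1977
beam 4: φ=135°, α=255°
  d=(-0.2588,-0.9659)  start (2,1)  tX=2.6273 tY=0.7143  stride 1/|dx|=3.8637 1/|dy|=1.0353
    cross y-line → (2,0), t=0.7143 (wall)
  → r_4 = 0.7143

ranges = [2.6660, 0.3209, 1.1977, 0.7143]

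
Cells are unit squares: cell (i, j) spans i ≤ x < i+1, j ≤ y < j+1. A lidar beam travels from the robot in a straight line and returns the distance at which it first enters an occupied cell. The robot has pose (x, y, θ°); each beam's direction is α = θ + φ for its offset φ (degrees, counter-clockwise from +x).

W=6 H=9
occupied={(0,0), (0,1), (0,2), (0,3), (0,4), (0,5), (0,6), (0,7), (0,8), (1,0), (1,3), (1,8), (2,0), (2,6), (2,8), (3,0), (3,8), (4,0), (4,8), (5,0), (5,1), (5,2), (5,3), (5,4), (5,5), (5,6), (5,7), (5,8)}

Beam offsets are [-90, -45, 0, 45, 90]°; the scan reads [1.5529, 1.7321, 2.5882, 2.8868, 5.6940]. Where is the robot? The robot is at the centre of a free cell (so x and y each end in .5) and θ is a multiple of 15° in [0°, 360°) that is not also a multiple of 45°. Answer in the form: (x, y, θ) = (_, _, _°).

(x, y, θ) = (2.5, 2.5, 345°)

Candidates: 26 free-cell centres × 16 headings = 416 poses. Raycast each; keep the one whose scan matches to 4 dp.
  (4.5, 5.5, 30°): beam 1 = 1.0000 ≠ 1.5529 ✗
  (1.5, 6.5, 345°): beam 1 = 1.9319 ≠ 1.5529 ✗
  (1.5, 7.5, 255°): beam 1 = 0.5176 ≠ 1.5529 ✗
  …
  (2.5, 2.5, 345°): r_1=1.5529, r_2=1.7321, r_3=2.5882, r_4=2.8868, r_5=5.6940 — all match ✓
No second candidate reproduces the full scan.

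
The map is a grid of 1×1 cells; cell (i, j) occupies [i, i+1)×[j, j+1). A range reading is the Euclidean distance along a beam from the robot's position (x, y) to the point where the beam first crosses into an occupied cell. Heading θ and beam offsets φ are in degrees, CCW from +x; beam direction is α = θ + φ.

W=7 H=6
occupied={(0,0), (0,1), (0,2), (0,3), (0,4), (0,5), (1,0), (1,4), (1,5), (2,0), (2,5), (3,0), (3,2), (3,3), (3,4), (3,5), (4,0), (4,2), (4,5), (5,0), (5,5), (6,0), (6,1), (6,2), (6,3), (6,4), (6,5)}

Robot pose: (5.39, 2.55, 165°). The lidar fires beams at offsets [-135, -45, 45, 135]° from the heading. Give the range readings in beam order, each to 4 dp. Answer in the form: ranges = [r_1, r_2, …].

beam 1: φ=-135°, α=30°
  cosα=0.8660 sinα=0.5000 | (5,2) | tMaxX 0.7044 tMaxY 0.9000 | tΔX 1.1547 tΔY 2.0000
    t=0.7044 [x] (6,2) — stop
  → r_1 = 0.7044
beam 2: φ=-45°, α=120°
  cosα=-0.5000 sinα=0.8660 | (5,2) | tMaxX 0.7800 tMaxY 0.5196 | tΔX 2.0000 tΔY 1.1547
    t=0.5196 [y] (5,3)
    t=0.7800 [x] (4,3)
    t=1.6743 [y] (4,4)
    t=2.7800 [x] (3,4) — stop
  → r_2 = 2.7800
beam 3: φ=45°, α=210°
  cosα=-0.8660 sinα=-0.5000 | (5,2) | tMaxX 0.4503 tMaxY 1.1000 | tΔX 1.1547 tΔY 2.0000
    t=0.4503 [x] (4,2) — stop
  → r_3 = 0.4503
beam 4: φ=135°, α=300°
  cosα=0.5000 sinα=-0.8660 | (5,2) | tMaxX 1.2200 tMaxY 0.6351 | tΔX 2.0000 tΔY 1.1547
    t=0.6351 [y] (5,1)
    t=1.2200 [x] (6,1) — stop
  → r_4 = 1.2200

ranges = [0.7044, 2.7800, 0.4503, 1.2200]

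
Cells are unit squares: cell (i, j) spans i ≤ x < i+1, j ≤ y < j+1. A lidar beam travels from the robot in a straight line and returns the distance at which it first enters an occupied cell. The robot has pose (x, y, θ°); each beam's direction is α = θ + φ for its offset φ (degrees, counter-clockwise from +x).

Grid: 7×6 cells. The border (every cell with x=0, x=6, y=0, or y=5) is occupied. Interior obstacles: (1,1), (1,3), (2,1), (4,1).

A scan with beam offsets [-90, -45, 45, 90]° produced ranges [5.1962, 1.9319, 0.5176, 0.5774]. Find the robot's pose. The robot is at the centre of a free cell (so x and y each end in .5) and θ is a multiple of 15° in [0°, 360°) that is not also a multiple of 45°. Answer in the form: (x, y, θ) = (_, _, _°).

(x, y, θ) = (1.5, 4.5, 60°)

The pose lattice has 16·16 = 256 candidates. Test each by forward raycasting.
  (4.5, 2.5, 150°): beam 1 = 2.8868 ≠ 5.1962 ✗
  (4.5, 4.5, 240°): beam 1 = 1.0000 ≠ 5.1962 ✗
  (2.5, 4.5, 210°): beam 1 = 0.5774 ≠ 5.1962 ✗
  (3.5, 2.5, 150°): beam 1 = 2.8868 ≠ 5.1962 ✗
  …
  (1.5, 4.5, 60°): r_1=5.1962, r_2=1.9319, r_3=0.5176, r_4=0.5774 — all match ✓
Unique over the lattice → pose = (1.5, 4.5, 60°).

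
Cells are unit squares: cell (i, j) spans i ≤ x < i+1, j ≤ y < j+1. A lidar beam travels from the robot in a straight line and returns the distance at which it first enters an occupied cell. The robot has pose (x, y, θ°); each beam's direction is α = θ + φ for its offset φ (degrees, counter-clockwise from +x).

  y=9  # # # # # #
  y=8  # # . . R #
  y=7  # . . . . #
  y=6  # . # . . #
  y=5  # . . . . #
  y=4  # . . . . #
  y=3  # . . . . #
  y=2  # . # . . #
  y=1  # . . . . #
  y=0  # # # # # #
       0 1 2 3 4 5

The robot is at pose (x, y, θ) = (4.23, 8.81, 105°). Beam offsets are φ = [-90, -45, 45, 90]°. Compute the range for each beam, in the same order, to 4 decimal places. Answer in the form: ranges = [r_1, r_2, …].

ranges = [0.7341, 0.2194, 0.3800, 2.3087]

beam 1: φ=-90°, α=15°
  cosα=0.9659 sinα=0.2588 | (4,8) | tMaxX 0.7972 tMaxY 0.7341 | tΔX 1.0353 tΔY 3.8637
    t=0.7341 [y] (4,9) — stop
  → r_1 = 0.7341
beam 2: φ=-45°, α=60°
  cosα=0.5000 sinα=0.8660 | (4,8) | tMaxX 1.5400 tMaxY 0.2194 | tΔX 2.0000 tΔY 1.1547
    t=0.2194 [y] (4,9) — stop
  → r_2 = 0.2194
beam 3: φ=45°, α=150°
  cosα=-0.8660 sinα=0.5000 | (4,8) | tMaxX 0.2656 tMaxY 0.3800 | tΔX 1.1547 tΔY 2.0000
    t=0.2656 [x] (3,8)
    t=0.3800 [y] (3,9) — stop
  → r_3 = 0.3800
beam 4: φ=90°, α=195°
  cosα=-0.9659 sinα=-0.2588 | (4,8) | tMaxX 0.2381 tMaxY 3.1296 | tΔX 1.0353 tΔY 3.8637
    t=0.2381 [x] (3,8)
    t=1.2734 [x] (2,8)
    t=2.3087 [x] (1,8) — stop
  → r_4 = 2.3087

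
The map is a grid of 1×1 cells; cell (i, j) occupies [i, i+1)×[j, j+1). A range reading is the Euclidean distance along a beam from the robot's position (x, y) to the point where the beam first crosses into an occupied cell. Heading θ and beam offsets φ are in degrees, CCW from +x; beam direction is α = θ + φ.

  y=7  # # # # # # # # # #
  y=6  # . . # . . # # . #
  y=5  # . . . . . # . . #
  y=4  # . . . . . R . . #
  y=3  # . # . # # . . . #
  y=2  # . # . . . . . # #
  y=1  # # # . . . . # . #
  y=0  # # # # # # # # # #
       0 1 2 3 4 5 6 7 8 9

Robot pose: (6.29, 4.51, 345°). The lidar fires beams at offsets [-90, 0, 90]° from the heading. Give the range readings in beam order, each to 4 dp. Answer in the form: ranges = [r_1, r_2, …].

beam 1: φ=-90°, α=255°
  cosα=-0.2588 sinα=-0.9659 | (6,4) | tMaxX 1.1205 tMaxY 0.5280 | tΔX 3.8637 tΔY 1.0353
    t=0.5280 [y] (6,3)
    t=1.1205 [x] (5,3) — stop
  → r_1 = 1.1205
beam 2: φ=0°, α=345°
  cosα=0.9659 sinα=-0.2588 | (6,4) | tMaxX 0.7350 tMaxY 1.9705 | tΔX 1.0353 tΔY 3.8637
    t=0.7350 [x] (7,4)
    t=1.7703 [x] (8,4)
    t=1.9705 [y] (8,3)
    t=2.8056 [x] (9,3) — stop
  → r_2 = 2.8056
beam 3: φ=90°, α=75°
  cosα=0.2588 sinα=0.9659 | (6,4) | tMaxX 2.7432 tMaxY 0.5073 | tΔX 3.8637 tΔY 1.0353
    t=0.5073 [y] (6,5) — stop
  → r_3 = 0.5073

ranges = [1.1205, 2.8056, 0.5073]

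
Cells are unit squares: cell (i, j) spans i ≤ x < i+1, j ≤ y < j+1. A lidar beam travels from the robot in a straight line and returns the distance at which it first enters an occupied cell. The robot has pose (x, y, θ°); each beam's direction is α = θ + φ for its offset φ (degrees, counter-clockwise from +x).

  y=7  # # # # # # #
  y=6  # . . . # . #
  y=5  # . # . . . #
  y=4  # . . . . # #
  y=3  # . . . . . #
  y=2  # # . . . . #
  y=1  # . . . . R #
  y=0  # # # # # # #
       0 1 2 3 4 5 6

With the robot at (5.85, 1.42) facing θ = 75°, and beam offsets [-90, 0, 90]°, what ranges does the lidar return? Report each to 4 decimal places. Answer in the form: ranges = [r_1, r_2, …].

ranges = [0.1553, 0.5796, 3.9858]

beam 1: φ=-90°, α=345°
  dir = (cos 345°, sin 345°) = (0.9659, -0.2588); from cell (5,1)
  next x-line at t=0.1553, next y-line at t=1.6228; Δt_x=1.0353, Δt_y=3.8637
    x: enter (6,1) at t=0.1553 ← occupied
  → r_1 = 0.1553
beam 2: φ=0°, α=75°
  dir = (cos 75°, sin 75°) = (0.2588, 0.9659); from cell (5,1)
  next x-line at t=0.5796, next y-line at t=0.6005; Δt_x=3.8637, Δt_y=1.0353
    x: enter (6,1) at t=0.5796 ← occupied
  → r_2 = 0.5796
beam 3: φ=90°, α=165°
  dir = (cos 165°, sin 165°) = (-0.9659, 0.2588); from cell (5,1)
  next x-line at t=0.8800, next y-line at t=2.2409; Δt_x=1.0353, Δt_y=3.8637
    x: enter (4,1) at t=0.8800
    x: enter (3,1) at t=1.9153
    y: enter (3,2) at t=2.2409
    x: enter (2,2) at t=2.9505
    x: enter (1,2) at t=3.9858 ← occupied
  → r_3 = 3.9858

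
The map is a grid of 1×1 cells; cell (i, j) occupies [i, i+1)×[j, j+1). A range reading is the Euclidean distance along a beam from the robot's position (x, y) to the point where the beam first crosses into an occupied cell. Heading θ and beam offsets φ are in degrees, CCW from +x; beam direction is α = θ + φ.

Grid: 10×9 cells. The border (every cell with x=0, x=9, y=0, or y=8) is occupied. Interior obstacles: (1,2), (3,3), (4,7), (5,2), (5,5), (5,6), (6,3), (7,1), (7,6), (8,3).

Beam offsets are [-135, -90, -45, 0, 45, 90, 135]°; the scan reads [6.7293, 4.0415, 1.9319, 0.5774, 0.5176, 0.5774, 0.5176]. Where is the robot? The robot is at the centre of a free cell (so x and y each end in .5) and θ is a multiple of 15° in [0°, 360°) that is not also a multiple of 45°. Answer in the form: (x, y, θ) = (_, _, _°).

The pose lattice has 46·16 = 736 candidates. Test each by forward raycasting.
  (8.5, 7.5, 120°): beam 1 = 0.5176 ≠ 6.7293 ✗
  (2.5, 2.5, 15°): beam 1 = 1.7321 ≠ 6.7293 ✗
  (6.5, 7.5, 165°): beam 1 = 1.0000 ≠ 6.7293 ✗
  …
  (1.5, 7.5, 60°): r_1=6.7293, r_2=4.0415, r_3=1.9319, r_4=0.5774, r_5=0.5176, r_6=0.5774, r_7=0.5176 — all match ✓
Only this pose fits every beam.

(x, y, θ) = (1.5, 7.5, 60°)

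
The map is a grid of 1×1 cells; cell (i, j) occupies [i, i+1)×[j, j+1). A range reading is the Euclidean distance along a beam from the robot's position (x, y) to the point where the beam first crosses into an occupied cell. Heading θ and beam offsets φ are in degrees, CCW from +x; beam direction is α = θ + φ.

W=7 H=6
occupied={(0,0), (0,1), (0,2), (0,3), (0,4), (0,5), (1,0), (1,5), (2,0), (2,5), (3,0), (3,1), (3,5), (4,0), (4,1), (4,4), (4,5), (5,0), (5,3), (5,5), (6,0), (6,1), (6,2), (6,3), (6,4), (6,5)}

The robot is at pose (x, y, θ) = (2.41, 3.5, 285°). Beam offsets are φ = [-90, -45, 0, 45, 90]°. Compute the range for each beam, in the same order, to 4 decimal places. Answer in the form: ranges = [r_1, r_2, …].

ranges = [1.4597, 2.8200, 2.2796, 4.1454, 1.9319]

beam 1: φ=-90°, α=195°
  direction (-0.9659, -0.2588); cell (2,3); t to first gridline: x 0.4245, y 1.9319 (then +1.0353 / +3.8637)
    (1,3) via x @ 0.4245
    (0,3) via x @ 1.4597  # hit
  → r_1 = 1.4597
beam 2: φ=-45°, α=240°
  direction (-0.5000, -0.8660); cell (2,3); t to first gridline: x 0.8200, y 0.5774 (then +2.0000 / +1.1547)
    (2,2) via y @ 0.5774
    (1,2) via x @ 0.8200
    (1,1) via y @ 1.7321
    (0,1) via x @ 2.8200  # hit
  → r_2 = 2.8200
beam 3: φ=0°, α=285°
  direction (0.2588, -0.9659); cell (2,3); t to first gridline: x 2.2796, y 0.5176 (then +3.8637 / +1.0353)
    (2,2) via y @ 0.5176
    (2,1) via y @ 1.5529
    (3,1) via x @ 2.2796  # hit
  → r_3 = 2.2796
beam 4: φ=45°, α=330°
  direction (0.8660, -0.5000); cell (2,3); t to first gridline: x 0.6813, y 1.0000 (then +1.1547 / +2.0000)
    (3,3) via x @ 0.6813
    (3,2) via y @ 1.0000
    (4,2) via x @ 1.8360
    (5,2) via x @ 2.9907
    (5,1) via y @ 3.0000
    (6,1) via x @ 4.1454  # hit
  → r_4 = 4.1454
beam 5: φ=90°, α=15°
  direction (0.9659, 0.2588); cell (2,3); t to first gridline: x 0.6108, y 1.9319 (then +1.0353 / +3.8637)
    (3,3) via x @ 0.6108
    (4,3) via x @ 1.6461
    (4,4) via y @ 1.9319  # hit
  → r_5 = 1.9319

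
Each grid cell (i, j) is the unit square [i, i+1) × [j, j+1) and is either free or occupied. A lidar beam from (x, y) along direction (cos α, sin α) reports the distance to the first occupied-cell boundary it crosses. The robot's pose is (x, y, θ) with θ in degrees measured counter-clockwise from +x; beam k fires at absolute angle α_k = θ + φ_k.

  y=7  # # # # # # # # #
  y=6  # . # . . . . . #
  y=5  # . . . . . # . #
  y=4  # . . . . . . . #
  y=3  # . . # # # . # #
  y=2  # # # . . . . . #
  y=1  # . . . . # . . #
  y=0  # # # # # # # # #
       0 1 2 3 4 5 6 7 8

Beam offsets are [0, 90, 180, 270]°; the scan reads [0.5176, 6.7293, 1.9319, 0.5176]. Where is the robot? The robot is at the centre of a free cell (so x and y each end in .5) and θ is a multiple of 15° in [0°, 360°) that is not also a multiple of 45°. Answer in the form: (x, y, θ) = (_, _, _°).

Enumerate (i+0.5, j+0.5, θ) over the 33 free cells and 16 admissible headings. For each, cast all 4 beams and compare to the given ranges.
  (6.5, 1.5, 150°): beam 1 = 0.5774 ≠ 0.5176 ✗
  (5.5, 6.5, 300°): beam 1 = 1.0000 ≠ 0.5176 ✗
  (6.5, 6.5, 300°): beam 1 = 0.5774 ≠ 0.5176 ✗
  (5.5, 4.5, 120°): beam 1 = 2.8868 ≠ 0.5176 ✗
  …
  (7.5, 6.5, 105°): r_1=0.5176, r_2=6.7293, r_3=1.9319, r_4=0.5176 — all match ✓
Unique over the lattice → pose = (7.5, 6.5, 105°).

(x, y, θ) = (7.5, 6.5, 105°)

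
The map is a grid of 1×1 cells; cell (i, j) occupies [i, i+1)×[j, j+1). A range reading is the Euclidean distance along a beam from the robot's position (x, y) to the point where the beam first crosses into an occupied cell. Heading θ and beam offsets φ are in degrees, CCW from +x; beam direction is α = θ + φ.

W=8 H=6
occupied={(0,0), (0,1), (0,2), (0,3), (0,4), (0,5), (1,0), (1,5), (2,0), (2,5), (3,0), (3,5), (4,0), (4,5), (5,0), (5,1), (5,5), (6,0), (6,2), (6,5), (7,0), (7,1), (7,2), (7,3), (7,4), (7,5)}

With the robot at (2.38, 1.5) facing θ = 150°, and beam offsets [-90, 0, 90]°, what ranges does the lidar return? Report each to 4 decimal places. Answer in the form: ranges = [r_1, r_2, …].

ranges = [4.0415, 1.5935, 0.5774]

beam 1: φ=-90°, α=60°
  d=(0.5000,0.8660)  start (2,1)  tX=1.2400 tY=0.5774  stride 1/|dx|=2.0000 1/|dy|=1.1547
    cross y-line → (2,2), t=0.5774
    cross x-line → (3,2), t=1.2400
    cross y-line → (3,3), t=1.7321
    cross y-line → (3,4), t=2.8868
    cross x-line → (4,4), t=3.2400
    cross y-line → (4,5), t=4.0415 (wall)
  → r_1 = 4.0415
beam 2: φ=0°, α=150°
  d=(-0.8660,0.5000)  start (2,1)  tX=0.4388 tY=1.0000  stride 1/|dx|=1.1547 1/|dy|=2.0000
    cross x-line → (1,1), t=0.4388
    cross y-line → (1,2), t=1.0000
    cross x-line → (0,2), t=1.5935 (wall)
  → r_2 = 1.5935
beam 3: φ=90°, α=240°
  d=(-0.5000,-0.8660)  start (2,1)  tX=0.7600 tY=0.5774  stride 1/|dx|=2.0000 1/|dy|=1.1547
    cross y-line → (2,0), t=0.5774 (wall)
  → r_3 = 0.5774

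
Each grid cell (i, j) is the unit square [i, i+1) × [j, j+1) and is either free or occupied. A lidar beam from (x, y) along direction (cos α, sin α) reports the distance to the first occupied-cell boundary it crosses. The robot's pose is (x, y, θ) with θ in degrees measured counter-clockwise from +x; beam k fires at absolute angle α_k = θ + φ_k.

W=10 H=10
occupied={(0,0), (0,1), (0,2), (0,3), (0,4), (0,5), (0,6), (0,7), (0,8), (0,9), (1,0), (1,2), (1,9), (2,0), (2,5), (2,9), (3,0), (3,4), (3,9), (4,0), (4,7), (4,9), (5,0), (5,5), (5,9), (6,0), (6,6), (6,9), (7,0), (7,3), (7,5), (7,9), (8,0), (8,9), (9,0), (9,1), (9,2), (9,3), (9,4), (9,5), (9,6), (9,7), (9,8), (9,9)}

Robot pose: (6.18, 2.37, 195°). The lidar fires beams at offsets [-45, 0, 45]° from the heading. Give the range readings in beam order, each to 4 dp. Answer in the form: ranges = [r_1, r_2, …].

beam 1: φ=-45°, α=150°
  dir = (cos 150°, sin 150°) = (-0.8660, 0.5000); from cell (6,2)
  next x-line at t=0.2078, next y-line at t=1.2600; Δt_x=1.1547, Δt_y=2.0000
    x: enter (5,2) at t=0.2078
    y: enter (5,3) at t=1.2600
    x: enter (4,3) at t=1.3625
    x: enter (3,3) at t=2.5172
    y: enter (3,4) at t=3.2600 ← occupied
  → r_1 = 3.2600
beam 2: φ=0°, α=195°
  dir = (cos 195°, sin 195°) = (-0.9659, -0.2588); from cell (6,2)
  next x-line at t=0.1863, next y-line at t=1.4296; Δt_x=1.0353, Δt_y=3.8637
    x: enter (5,2) at t=0.1863
    x: enter (4,2) at t=1.2216
    y: enter (4,1) at t=1.4296
    x: enter (3,1) at t=2.2569
    x: enter (2,1) at t=3.2922
    x: enter (1,1) at t=4.3275
    y: enter (1,0) at t=5.2933 ← occupied
  → r_2 = 5.2933
beam 3: φ=45°, α=240°
  dir = (cos 240°, sin 240°) = (-0.5000, -0.8660); from cell (6,2)
  next x-line at t=0.3600, next y-line at t=0.4272; Δt_x=2.0000, Δt_y=1.1547
    x: enter (5,2) at t=0.3600
    y: enter (5,1) at t=0.4272
    y: enter (5,0) at t=1.5819 ← occupied
  → r_3 = 1.5819

ranges = [3.2600, 5.2933, 1.5819]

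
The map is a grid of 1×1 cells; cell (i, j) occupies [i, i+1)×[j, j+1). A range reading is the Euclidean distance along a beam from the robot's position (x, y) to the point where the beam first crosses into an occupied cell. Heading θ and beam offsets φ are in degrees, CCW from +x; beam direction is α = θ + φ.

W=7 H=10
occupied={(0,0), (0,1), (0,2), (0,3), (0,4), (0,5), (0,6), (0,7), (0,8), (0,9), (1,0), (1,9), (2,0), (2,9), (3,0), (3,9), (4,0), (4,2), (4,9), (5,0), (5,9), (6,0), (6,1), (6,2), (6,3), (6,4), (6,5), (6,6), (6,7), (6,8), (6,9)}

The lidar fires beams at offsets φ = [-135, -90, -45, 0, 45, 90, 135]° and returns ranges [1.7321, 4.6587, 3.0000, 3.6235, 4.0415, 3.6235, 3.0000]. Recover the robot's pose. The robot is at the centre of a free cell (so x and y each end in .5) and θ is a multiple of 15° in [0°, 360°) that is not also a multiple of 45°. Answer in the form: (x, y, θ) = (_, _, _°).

(x, y, θ) = (2.5, 5.5, 345°)

The pose lattice has 39·16 = 624 candidates. Test each by forward raycasting.
  (3.5, 6.5, 240°): beam 1 = 2.5882 ≠ 1.7321 ✗
  (1.5, 7.5, 210°): beam 1 = 1.5529 ≠ 1.7321 ✗
  (5.5, 8.5, 30°): beam 1 = 5.6940 ≠ 1.7321 ✗
  …
  (2.5, 5.5, 345°): r_1=1.7321, r_2=4.6587, r_3=3.0000, r_4=3.6235, r_5=4.0415, r_6=3.6235, r_7=3.0000 — all match ✓
Only this pose fits every beam.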